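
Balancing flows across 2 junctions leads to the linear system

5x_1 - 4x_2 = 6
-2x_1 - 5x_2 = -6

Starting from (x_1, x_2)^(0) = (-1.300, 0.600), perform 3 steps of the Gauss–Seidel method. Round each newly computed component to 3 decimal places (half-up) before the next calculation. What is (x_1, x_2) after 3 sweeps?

(1.641, 0.544)

Iteration 1:
  x_1 = (6 - (-4)·0.600) / (5) = 1.680
  x_2 = (-6 - (-2)·1.680) / (-5) = 0.528
Iteration 2:
  x_1 = (6 - (-4)·0.528) / (5) = 1.622
  x_2 = (-6 - (-2)·1.622) / (-5) = 0.551
Iteration 3:
  x_1 = (6 - (-4)·0.551) / (5) = 1.641
  x_2 = (-6 - (-2)·1.641) / (-5) = 0.544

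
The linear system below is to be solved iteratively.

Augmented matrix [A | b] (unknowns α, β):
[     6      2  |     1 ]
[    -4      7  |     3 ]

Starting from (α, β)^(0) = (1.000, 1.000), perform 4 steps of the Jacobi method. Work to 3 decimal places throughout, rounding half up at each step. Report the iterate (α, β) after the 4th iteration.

(0.056, 0.461)

Iteration 1:
  α = (1 - (2)·1.000) / (6) = -0.167
  β = (3 - (-4)·1.000) / (7) = 1.000
Iteration 2:
  α = (1 - (2)·1.000) / (6) = -0.167
  β = (3 - (-4)·-0.167) / (7) = 0.333
Iteration 3:
  α = (1 - (2)·0.333) / (6) = 0.056
  β = (3 - (-4)·-0.167) / (7) = 0.333
Iteration 4:
  α = (1 - (2)·0.333) / (6) = 0.056
  β = (3 - (-4)·0.056) / (7) = 0.461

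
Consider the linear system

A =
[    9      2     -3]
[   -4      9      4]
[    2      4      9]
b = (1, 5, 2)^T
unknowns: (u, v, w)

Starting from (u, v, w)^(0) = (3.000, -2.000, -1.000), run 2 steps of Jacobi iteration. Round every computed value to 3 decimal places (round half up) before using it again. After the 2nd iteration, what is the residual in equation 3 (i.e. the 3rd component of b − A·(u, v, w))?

Iteration 1:
  u = (1 - (2)·-2.000 - (-3)·-1.000) / (9) = 0.222
  v = (5 - (-4)·3.000 - (4)·-1.000) / (9) = 2.333
  w = (2 - (2)·3.000 - (4)·-2.000) / (9) = 0.444
Iteration 2:
  u = (1 - (2)·2.333 - (-3)·0.444) / (9) = -0.259
  v = (5 - (-4)·0.222 - (4)·0.444) / (9) = 0.457
  w = (2 - (2)·0.222 - (4)·2.333) / (9) = -0.864
Residual b − A·x = (-0.175, 3.307, 8.466)

8.466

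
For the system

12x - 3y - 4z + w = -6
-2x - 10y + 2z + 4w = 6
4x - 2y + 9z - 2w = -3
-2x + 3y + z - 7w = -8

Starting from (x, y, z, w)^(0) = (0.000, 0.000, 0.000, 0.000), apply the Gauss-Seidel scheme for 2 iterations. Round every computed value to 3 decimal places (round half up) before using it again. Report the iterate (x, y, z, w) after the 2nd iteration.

Iteration 1:
  x = (-6 - (-3)·0.000 - (-4)·0.000 - (1)·0.000) / (12) = -0.500
  y = (6 - (-2)·-0.500 - (2)·0.000 - (4)·0.000) / (-10) = -0.500
  z = (-3 - (4)·-0.500 - (-2)·-0.500 - (-2)·0.000) / (9) = -0.222
  w = (-8 - (-2)·-0.500 - (3)·-0.500 - (1)·-0.222) / (-7) = 1.040
Iteration 2:
  x = (-6 - (-3)·-0.500 - (-4)·-0.222 - (1)·1.040) / (12) = -0.786
  y = (6 - (-2)·-0.786 - (2)·-0.222 - (4)·1.040) / (-10) = -0.071
  z = (-3 - (4)·-0.786 - (-2)·-0.071 - (-2)·1.040) / (9) = 0.231
  w = (-8 - (-2)·-0.786 - (3)·-0.071 - (1)·0.231) / (-7) = 1.370

(-0.786, -0.071, 0.231, 1.370)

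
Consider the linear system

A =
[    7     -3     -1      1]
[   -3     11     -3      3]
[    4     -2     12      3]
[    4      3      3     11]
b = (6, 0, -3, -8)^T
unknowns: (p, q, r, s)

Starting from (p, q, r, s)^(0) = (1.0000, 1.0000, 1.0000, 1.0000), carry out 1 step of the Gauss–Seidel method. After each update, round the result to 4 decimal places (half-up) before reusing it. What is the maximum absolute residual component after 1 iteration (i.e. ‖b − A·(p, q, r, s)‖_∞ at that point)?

6.1589

Iteration 1:
  p = (6 - (-3)·1.0000 - (-1)·1.0000 - (1)·1.0000) / (7) = 1.2857
  q = (0 - (-3)·1.2857 - (-3)·1.0000 - (3)·1.0000) / (11) = 0.3506
  r = (-3 - (4)·1.2857 - (-2)·0.3506 - (3)·1.0000) / (12) = -0.8701
  s = (-8 - (4)·1.2857 - (3)·0.3506 - (3)·-0.8701) / (11) = -1.0531
Residual b − A·x = (-1.7651, 0.5495, 6.1589, -0.0002); ∞-norm = 6.1589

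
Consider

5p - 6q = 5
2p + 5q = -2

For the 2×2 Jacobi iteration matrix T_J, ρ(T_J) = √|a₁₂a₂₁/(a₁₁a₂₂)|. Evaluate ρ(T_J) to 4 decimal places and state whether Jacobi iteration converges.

a₁₂a₂₁/(a₁₁a₂₂) = (-6)·(2) / ((5)·(5)) = -0.480000
ρ = √|-0.480000| = √0.480000 = 0.6928
ρ < 1, so Jacobi converges

0.6928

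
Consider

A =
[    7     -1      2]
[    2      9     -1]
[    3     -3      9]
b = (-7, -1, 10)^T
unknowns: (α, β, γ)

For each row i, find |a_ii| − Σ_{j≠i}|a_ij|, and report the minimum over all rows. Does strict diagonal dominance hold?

row 1: |7| − (1+2) = 4
row 2: |9| − (2+1) = 6
row 3: |9| − (3+3) = 3
minimum over rows = 3 → strictly diagonally dominant (convergence guaranteed)

3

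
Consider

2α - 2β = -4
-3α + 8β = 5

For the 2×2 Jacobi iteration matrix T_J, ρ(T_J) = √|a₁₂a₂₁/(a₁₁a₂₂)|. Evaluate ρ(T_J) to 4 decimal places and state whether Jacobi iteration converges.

a₁₂a₂₁/(a₁₁a₂₂) = (-2)·(-3) / ((2)·(8)) = 0.375000
ρ = √|0.375000| = √0.375000 = 0.6124
ρ < 1, so Jacobi converges

0.6124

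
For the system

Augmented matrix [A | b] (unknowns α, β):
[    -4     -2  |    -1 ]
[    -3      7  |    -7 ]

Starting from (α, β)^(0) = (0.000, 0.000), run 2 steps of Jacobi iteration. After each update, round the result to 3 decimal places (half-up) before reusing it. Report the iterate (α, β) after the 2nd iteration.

Iteration 1:
  α = (-1 - (-2)·0.000) / (-4) = 0.250
  β = (-7 - (-3)·0.000) / (7) = -1.000
Iteration 2:
  α = (-1 - (-2)·-1.000) / (-4) = 0.750
  β = (-7 - (-3)·0.250) / (7) = -0.893

(0.750, -0.893)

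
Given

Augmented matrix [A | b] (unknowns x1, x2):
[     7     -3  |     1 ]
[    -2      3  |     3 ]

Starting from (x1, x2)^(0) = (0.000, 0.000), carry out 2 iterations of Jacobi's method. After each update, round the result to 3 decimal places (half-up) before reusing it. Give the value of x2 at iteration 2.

1.095

Iteration 1:
  x1 = (1 - (-3)·0.000) / (7) = 0.143
  x2 = (3 - (-2)·0.000) / (3) = 1.000
Iteration 2:
  x1 = (1 - (-3)·1.000) / (7) = 0.571
  x2 = (3 - (-2)·0.143) / (3) = 1.095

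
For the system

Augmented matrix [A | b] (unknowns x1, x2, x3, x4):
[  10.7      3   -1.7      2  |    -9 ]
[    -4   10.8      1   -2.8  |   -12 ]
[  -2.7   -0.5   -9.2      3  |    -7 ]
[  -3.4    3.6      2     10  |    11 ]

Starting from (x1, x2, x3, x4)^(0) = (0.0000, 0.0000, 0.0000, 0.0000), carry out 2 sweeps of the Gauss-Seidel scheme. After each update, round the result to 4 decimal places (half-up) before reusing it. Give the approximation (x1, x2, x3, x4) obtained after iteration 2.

Iteration 1:
  x1 = (-9 - (3)·0.0000 - (-1.7)·0.0000 - (2)·0.0000) / (10.7) = -0.8411
  x2 = (-12 - (-4)·-0.8411 - (1)·0.0000 - (-2.8)·0.0000) / (10.8) = -1.4226
  x3 = (-7 - (-2.7)·-0.8411 - (-0.5)·-1.4226 - (3)·0.0000) / (-9.2) = 1.0850
  x4 = (11 - (-3.4)·-0.8411 - (3.6)·-1.4226 - (2)·1.0850) / (10) = 1.1092
Iteration 2:
  x1 = (-9 - (3)·-1.4226 - (-1.7)·1.0850 - (2)·1.1092) / (10.7) = -0.4772
  x2 = (-12 - (-4)·-0.4772 - (1)·1.0850 - (-2.8)·1.1092) / (10.8) = -1.1007
  x3 = (-7 - (-2.7)·-0.4772 - (-0.5)·-1.1007 - (3)·1.1092) / (-9.2) = 1.3224
  x4 = (11 - (-3.4)·-0.4772 - (3.6)·-1.1007 - (2)·1.3224) / (10) = 1.0695

(-0.4772, -1.1007, 1.3224, 1.0695)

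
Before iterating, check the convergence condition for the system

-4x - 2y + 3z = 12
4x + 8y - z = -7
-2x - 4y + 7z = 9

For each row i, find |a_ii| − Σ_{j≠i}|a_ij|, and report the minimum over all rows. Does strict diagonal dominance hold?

row 1: |-4| − (2+3) = -1
row 2: |8| − (4+1) = 3
row 3: |7| − (2+4) = 1
minimum over rows = -1 → not strictly diagonally dominant

-1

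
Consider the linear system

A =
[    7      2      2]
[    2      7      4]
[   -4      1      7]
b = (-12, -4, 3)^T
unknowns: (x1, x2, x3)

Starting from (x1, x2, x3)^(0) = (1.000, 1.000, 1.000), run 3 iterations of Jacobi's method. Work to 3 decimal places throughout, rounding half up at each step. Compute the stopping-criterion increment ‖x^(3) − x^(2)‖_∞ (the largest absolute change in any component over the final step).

0.665

Iteration 1:
  x1 = (-12 - (2)·1.000 - (2)·1.000) / (7) = -2.286
  x2 = (-4 - (2)·1.000 - (4)·1.000) / (7) = -1.429
  x3 = (3 - (-4)·1.000 - (1)·1.000) / (7) = 0.857
Iteration 2:
  x1 = (-12 - (2)·-1.429 - (2)·0.857) / (7) = -1.551
  x2 = (-4 - (2)·-2.286 - (4)·0.857) / (7) = -0.408
  x3 = (3 - (-4)·-2.286 - (1)·-1.429) / (7) = -0.674
Iteration 3:
  x1 = (-12 - (2)·-0.408 - (2)·-0.674) / (7) = -1.405
  x2 = (-4 - (2)·-1.551 - (4)·-0.674) / (7) = 0.257
  x3 = (3 - (-4)·-1.551 - (1)·-0.408) / (7) = -0.399
Change: (0.146, 0.665, 0.275) → max |·| = 0.665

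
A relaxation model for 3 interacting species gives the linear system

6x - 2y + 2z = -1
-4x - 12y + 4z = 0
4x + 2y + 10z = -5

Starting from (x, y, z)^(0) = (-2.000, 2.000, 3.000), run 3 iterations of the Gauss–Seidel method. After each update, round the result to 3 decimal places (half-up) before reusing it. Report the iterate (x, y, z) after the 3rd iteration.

(-0.071, -0.176, -0.436)

Iteration 1:
  x = (-1 - (-2)·2.000 - (2)·3.000) / (6) = -0.500
  y = (0 - (-4)·-0.500 - (4)·3.000) / (-12) = 1.167
  z = (-5 - (4)·-0.500 - (2)·1.167) / (10) = -0.533
Iteration 2:
  x = (-1 - (-2)·1.167 - (2)·-0.533) / (6) = 0.400
  y = (0 - (-4)·0.400 - (4)·-0.533) / (-12) = -0.311
  z = (-5 - (4)·0.400 - (2)·-0.311) / (10) = -0.598
Iteration 3:
  x = (-1 - (-2)·-0.311 - (2)·-0.598) / (6) = -0.071
  y = (0 - (-4)·-0.071 - (4)·-0.598) / (-12) = -0.176
  z = (-5 - (4)·-0.071 - (2)·-0.176) / (10) = -0.436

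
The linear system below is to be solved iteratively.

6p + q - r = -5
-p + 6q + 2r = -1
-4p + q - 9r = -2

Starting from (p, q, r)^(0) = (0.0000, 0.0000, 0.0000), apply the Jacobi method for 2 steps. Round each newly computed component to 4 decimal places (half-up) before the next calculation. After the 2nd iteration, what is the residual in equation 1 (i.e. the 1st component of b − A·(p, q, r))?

Iteration 1:
  p = (-5 - (1)·0.0000 - (-1)·0.0000) / (6) = -0.8333
  q = (-1 - (-1)·0.0000 - (2)·0.0000) / (6) = -0.1667
  r = (-2 - (-4)·0.0000 - (1)·0.0000) / (-9) = 0.2222
Iteration 2:
  p = (-5 - (1)·-0.1667 - (-1)·0.2222) / (6) = -0.7685
  q = (-1 - (-1)·-0.8333 - (2)·0.2222) / (6) = -0.3796
  r = (-2 - (-4)·-0.8333 - (1)·-0.1667) / (-9) = 0.5741
Residual b − A·x = (0.5647, -0.6391, 0.4725)

0.5647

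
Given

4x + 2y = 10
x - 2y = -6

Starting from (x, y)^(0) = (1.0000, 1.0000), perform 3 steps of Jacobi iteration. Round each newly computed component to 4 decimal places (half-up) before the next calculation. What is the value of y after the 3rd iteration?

Iteration 1:
  x = (10 - (2)·1.0000) / (4) = 2.0000
  y = (-6 - (1)·1.0000) / (-2) = 3.5000
Iteration 2:
  x = (10 - (2)·3.5000) / (4) = 0.7500
  y = (-6 - (1)·2.0000) / (-2) = 4.0000
Iteration 3:
  x = (10 - (2)·4.0000) / (4) = 0.5000
  y = (-6 - (1)·0.7500) / (-2) = 3.3750

3.3750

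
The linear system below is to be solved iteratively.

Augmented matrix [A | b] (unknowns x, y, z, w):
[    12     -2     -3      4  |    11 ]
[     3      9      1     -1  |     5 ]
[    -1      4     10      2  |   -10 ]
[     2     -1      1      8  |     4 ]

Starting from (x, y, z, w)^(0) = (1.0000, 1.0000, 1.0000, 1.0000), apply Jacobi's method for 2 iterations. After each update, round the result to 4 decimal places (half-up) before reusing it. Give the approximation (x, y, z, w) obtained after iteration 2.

(0.4954, 0.4167, -1.0389, 0.4653)

Iteration 1:
  x = (11 - (-2)·1.0000 - (-3)·1.0000 - (4)·1.0000) / (12) = 1.0000
  y = (5 - (3)·1.0000 - (1)·1.0000 - (-1)·1.0000) / (9) = 0.2222
  z = (-10 - (-1)·1.0000 - (4)·1.0000 - (2)·1.0000) / (10) = -1.5000
  w = (4 - (2)·1.0000 - (-1)·1.0000 - (1)·1.0000) / (8) = 0.2500
Iteration 2:
  x = (11 - (-2)·0.2222 - (-3)·-1.5000 - (4)·0.2500) / (12) = 0.4954
  y = (5 - (3)·1.0000 - (1)·-1.5000 - (-1)·0.2500) / (9) = 0.4167
  z = (-10 - (-1)·1.0000 - (4)·0.2222 - (2)·0.2500) / (10) = -1.0389
  w = (4 - (2)·1.0000 - (-1)·0.2222 - (1)·-1.5000) / (8) = 0.4653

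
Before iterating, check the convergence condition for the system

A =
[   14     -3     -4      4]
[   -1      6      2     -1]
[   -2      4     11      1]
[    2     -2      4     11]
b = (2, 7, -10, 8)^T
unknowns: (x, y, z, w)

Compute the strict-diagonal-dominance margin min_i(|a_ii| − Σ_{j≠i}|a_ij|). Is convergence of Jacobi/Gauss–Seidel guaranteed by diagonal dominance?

row 1: |14| − (3+4+4) = 3
row 2: |6| − (1+2+1) = 2
row 3: |11| − (2+4+1) = 4
row 4: |11| − (2+2+4) = 3
minimum over rows = 2 → strictly diagonally dominant (convergence guaranteed)

2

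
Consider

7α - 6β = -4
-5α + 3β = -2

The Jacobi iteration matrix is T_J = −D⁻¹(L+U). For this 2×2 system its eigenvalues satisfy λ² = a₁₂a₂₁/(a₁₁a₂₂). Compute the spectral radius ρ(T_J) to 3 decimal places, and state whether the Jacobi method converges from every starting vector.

a₁₂a₂₁/(a₁₁a₂₂) = (-6)·(-5) / ((7)·(3)) = 1.428571
ρ = √|1.428571| = √1.428571 = 1.195
ρ > 1, so Jacobi diverges

1.195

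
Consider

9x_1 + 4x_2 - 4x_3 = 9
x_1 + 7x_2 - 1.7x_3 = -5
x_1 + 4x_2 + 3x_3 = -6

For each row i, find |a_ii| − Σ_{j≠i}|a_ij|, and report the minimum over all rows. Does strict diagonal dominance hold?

-2

row 1: |9| − (4+4) = 1
row 2: |7| − (1+1.7) = 4.3
row 3: |3| − (1+4) = -2
minimum over rows = -2 → not strictly diagonally dominant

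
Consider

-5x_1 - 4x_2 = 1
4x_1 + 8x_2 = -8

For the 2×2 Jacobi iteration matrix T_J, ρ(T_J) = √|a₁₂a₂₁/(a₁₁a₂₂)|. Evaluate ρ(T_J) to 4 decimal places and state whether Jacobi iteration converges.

a₁₂a₂₁/(a₁₁a₂₂) = (-4)·(4) / ((-5)·(8)) = 0.400000
ρ = √|0.400000| = √0.400000 = 0.6325
ρ < 1, so Jacobi converges

0.6325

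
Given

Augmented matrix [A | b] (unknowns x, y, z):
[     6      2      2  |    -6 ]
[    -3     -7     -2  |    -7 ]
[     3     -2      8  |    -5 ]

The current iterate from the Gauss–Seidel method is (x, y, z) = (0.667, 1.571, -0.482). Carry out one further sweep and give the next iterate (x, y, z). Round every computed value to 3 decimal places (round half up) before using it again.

(-1.363, 1.722, 0.317)

One sweep:
  x = (-6 - (2)·1.571 - (2)·-0.482) / (6) = -1.363
  y = (-7 - (-3)·-1.363 - (-2)·-0.482) / (-7) = 1.722
  z = (-5 - (3)·-1.363 - (-2)·1.722) / (8) = 0.317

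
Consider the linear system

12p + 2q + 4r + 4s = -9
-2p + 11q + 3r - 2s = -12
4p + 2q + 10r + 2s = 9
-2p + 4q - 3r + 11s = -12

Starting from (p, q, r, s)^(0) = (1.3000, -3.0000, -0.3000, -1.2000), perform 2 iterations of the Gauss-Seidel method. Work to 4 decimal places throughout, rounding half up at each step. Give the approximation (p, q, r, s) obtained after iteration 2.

(-0.8893, -1.6494, 1.6391, -0.2058)

Iteration 1:
  p = (-9 - (2)·-3.0000 - (4)·-0.3000 - (4)·-1.2000) / (12) = 0.2500
  q = (-12 - (-2)·0.2500 - (3)·-0.3000 - (-2)·-1.2000) / (11) = -1.1818
  r = (9 - (4)·0.2500 - (2)·-1.1818 - (2)·-1.2000) / (10) = 1.2764
  s = (-12 - (-2)·0.2500 - (4)·-1.1818 - (-3)·1.2764) / (11) = -0.2676
Iteration 2:
  p = (-9 - (2)·-1.1818 - (4)·1.2764 - (4)·-0.2676) / (12) = -0.8893
  q = (-12 - (-2)·-0.8893 - (3)·1.2764 - (-2)·-0.2676) / (11) = -1.6494
  r = (9 - (4)·-0.8893 - (2)·-1.6494 - (2)·-0.2676) / (10) = 1.6391
  s = (-12 - (-2)·-0.8893 - (4)·-1.6494 - (-3)·1.6391) / (11) = -0.2058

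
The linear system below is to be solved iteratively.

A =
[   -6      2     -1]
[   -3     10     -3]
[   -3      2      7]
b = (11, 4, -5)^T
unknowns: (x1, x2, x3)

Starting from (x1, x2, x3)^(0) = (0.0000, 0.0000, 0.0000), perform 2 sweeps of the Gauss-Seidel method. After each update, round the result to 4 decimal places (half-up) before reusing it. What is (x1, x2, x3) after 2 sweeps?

Iteration 1:
  x1 = (11 - (2)·0.0000 - (-1)·0.0000) / (-6) = -1.8333
  x2 = (4 - (-3)·-1.8333 - (-3)·0.0000) / (10) = -0.1500
  x3 = (-5 - (-3)·-1.8333 - (2)·-0.1500) / (7) = -1.4571
Iteration 2:
  x1 = (11 - (2)·-0.1500 - (-1)·-1.4571) / (-6) = -1.6405
  x2 = (4 - (-3)·-1.6405 - (-3)·-1.4571) / (10) = -0.5293
  x3 = (-5 - (-3)·-1.6405 - (2)·-0.5293) / (7) = -1.2661

(-1.6405, -0.5293, -1.2661)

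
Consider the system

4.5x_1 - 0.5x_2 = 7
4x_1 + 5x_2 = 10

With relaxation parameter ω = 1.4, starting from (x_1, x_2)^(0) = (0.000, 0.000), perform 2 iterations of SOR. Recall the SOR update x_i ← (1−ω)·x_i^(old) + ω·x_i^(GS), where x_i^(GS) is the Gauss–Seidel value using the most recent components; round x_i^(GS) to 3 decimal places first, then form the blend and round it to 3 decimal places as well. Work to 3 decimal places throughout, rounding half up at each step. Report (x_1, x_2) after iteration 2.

(1.363, 1.130)

Iteration 1:
  x_1: GS value = (7 - (-0.5)·0.000) / (4.5) = 1.556;  x_1 ← (1−ω)·0.000 + ω·1.556 = 2.178
  x_2: GS value = (10 - (4)·2.178) / (5) = 0.258;  x_2 ← (1−ω)·0.000 + ω·0.258 = 0.361
Iteration 2:
  x_1: GS value = (7 - (-0.5)·0.361) / (4.5) = 1.596;  x_1 ← (1−ω)·2.178 + ω·1.596 = 1.363
  x_2: GS value = (10 - (4)·1.363) / (5) = 0.910;  x_2 ← (1−ω)·0.361 + ω·0.910 = 1.130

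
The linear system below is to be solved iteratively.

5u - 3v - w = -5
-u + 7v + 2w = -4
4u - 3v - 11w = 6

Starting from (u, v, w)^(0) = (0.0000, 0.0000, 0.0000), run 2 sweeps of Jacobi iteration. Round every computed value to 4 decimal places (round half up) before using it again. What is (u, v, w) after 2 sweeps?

(-1.4519, -0.5584, -0.7533)

Iteration 1:
  u = (-5 - (-3)·0.0000 - (-1)·0.0000) / (5) = -1.0000
  v = (-4 - (-1)·0.0000 - (2)·0.0000) / (7) = -0.5714
  w = (6 - (4)·0.0000 - (-3)·0.0000) / (-11) = -0.5455
Iteration 2:
  u = (-5 - (-3)·-0.5714 - (-1)·-0.5455) / (5) = -1.4519
  v = (-4 - (-1)·-1.0000 - (2)·-0.5455) / (7) = -0.5584
  w = (6 - (4)·-1.0000 - (-3)·-0.5714) / (-11) = -0.7533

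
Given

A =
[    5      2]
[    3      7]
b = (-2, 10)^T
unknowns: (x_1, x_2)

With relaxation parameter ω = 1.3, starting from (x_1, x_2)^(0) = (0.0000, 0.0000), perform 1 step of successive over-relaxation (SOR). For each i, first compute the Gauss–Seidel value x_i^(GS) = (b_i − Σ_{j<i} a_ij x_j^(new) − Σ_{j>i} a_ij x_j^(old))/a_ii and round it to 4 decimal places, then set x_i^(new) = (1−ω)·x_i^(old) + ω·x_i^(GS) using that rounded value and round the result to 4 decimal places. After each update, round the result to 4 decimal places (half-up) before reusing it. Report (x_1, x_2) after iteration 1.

(-0.5200, 2.1468)

Iteration 1:
  x_1: GS value = (-2 - (2)·0.0000) / (5) = -0.4000;  x_1 ← (1−ω)·0.0000 + ω·-0.4000 = -0.5200
  x_2: GS value = (10 - (3)·-0.5200) / (7) = 1.6514;  x_2 ← (1−ω)·0.0000 + ω·1.6514 = 2.1468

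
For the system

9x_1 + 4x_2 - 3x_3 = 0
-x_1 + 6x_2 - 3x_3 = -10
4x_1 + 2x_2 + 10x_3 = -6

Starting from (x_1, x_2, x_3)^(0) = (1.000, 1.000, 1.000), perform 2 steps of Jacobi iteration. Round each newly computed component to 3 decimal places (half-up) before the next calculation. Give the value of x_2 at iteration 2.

-2.285

Iteration 1:
  x_1 = (0 - (4)·1.000 - (-3)·1.000) / (9) = -0.111
  x_2 = (-10 - (-1)·1.000 - (-3)·1.000) / (6) = -1.000
  x_3 = (-6 - (4)·1.000 - (2)·1.000) / (10) = -1.200
Iteration 2:
  x_1 = (0 - (4)·-1.000 - (-3)·-1.200) / (9) = 0.044
  x_2 = (-10 - (-1)·-0.111 - (-3)·-1.200) / (6) = -2.285
  x_3 = (-6 - (4)·-0.111 - (2)·-1.000) / (10) = -0.356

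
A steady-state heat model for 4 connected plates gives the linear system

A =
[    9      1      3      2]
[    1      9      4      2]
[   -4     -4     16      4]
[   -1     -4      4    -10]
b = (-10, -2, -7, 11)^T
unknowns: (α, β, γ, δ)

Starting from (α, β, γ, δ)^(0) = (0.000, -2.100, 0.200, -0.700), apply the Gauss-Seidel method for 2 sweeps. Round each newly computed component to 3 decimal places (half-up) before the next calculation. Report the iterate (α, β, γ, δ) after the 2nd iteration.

Iteration 1:
  α = (-10 - (1)·-2.100 - (3)·0.200 - (2)·-0.700) / (9) = -0.789
  β = (-2 - (1)·-0.789 - (4)·0.200 - (2)·-0.700) / (9) = -0.068
  γ = (-7 - (-4)·-0.789 - (-4)·-0.068 - (4)·-0.700) / (16) = -0.477
  δ = (11 - (-1)·-0.789 - (-4)·-0.068 - (4)·-0.477) / (-10) = -1.185
Iteration 2:
  α = (-10 - (1)·-0.068 - (3)·-0.477 - (2)·-1.185) / (9) = -0.681
  β = (-2 - (1)·-0.681 - (4)·-0.477 - (2)·-1.185) / (9) = 0.329
  γ = (-7 - (-4)·-0.681 - (-4)·0.329 - (4)·-1.185) / (16) = -0.229
  δ = (11 - (-1)·-0.681 - (-4)·0.329 - (4)·-0.229) / (-10) = -1.255

(-0.681, 0.329, -0.229, -1.255)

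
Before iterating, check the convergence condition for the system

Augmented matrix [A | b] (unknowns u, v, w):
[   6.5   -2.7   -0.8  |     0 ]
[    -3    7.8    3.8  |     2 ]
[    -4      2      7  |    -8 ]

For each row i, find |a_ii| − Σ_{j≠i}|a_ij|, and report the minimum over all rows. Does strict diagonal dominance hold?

row 1: |6.5| − (2.7+0.8) = 3
row 2: |7.8| − (3+3.8) = 1
row 3: |7| − (4+2) = 1
minimum over rows = 1 → strictly diagonally dominant (convergence guaranteed)

1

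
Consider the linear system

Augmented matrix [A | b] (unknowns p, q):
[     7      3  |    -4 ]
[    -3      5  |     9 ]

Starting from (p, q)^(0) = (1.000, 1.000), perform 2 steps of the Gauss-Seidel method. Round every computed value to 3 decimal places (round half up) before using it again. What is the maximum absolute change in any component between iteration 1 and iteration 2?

0.086

Iteration 1:
  p = (-4 - (3)·1.000) / (7) = -1.000
  q = (9 - (-3)·-1.000) / (5) = 1.200
Iteration 2:
  p = (-4 - (3)·1.200) / (7) = -1.086
  q = (9 - (-3)·-1.086) / (5) = 1.148
Change: (-0.086, -0.052) → max |·| = 0.086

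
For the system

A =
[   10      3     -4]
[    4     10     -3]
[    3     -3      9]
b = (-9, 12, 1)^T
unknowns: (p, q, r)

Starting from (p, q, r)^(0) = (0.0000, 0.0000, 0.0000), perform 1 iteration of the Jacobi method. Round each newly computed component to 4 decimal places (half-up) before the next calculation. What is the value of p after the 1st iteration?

-0.9000

Iteration 1:
  p = (-9 - (3)·0.0000 - (-4)·0.0000) / (10) = -0.9000
  q = (12 - (4)·0.0000 - (-3)·0.0000) / (10) = 1.2000
  r = (1 - (3)·0.0000 - (-3)·0.0000) / (9) = 0.1111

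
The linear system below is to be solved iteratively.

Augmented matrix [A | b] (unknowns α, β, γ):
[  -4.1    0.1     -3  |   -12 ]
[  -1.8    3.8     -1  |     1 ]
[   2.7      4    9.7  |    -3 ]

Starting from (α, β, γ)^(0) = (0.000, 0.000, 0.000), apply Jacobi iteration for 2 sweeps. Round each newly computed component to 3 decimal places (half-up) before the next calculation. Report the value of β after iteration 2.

Iteration 1:
  α = (-12 - (0.1)·0.000 - (-3)·0.000) / (-4.1) = 2.927
  β = (1 - (-1.8)·0.000 - (-1)·0.000) / (3.8) = 0.263
  γ = (-3 - (2.7)·0.000 - (4)·0.000) / (9.7) = -0.309
Iteration 2:
  α = (-12 - (0.1)·0.263 - (-3)·-0.309) / (-4.1) = 3.159
  β = (1 - (-1.8)·2.927 - (-1)·-0.309) / (3.8) = 1.568
  γ = (-3 - (2.7)·2.927 - (4)·0.263) / (9.7) = -1.232

1.568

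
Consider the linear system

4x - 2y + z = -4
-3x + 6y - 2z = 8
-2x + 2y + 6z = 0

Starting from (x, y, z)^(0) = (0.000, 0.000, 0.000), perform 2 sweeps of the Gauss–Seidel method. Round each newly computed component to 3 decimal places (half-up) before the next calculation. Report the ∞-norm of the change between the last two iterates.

Iteration 1:
  x = (-4 - (-2)·0.000 - (1)·0.000) / (4) = -1.000
  y = (8 - (-3)·-1.000 - (-2)·0.000) / (6) = 0.833
  z = (0 - (-2)·-1.000 - (2)·0.833) / (6) = -0.611
Iteration 2:
  x = (-4 - (-2)·0.833 - (1)·-0.611) / (4) = -0.431
  y = (8 - (-3)·-0.431 - (-2)·-0.611) / (6) = 0.914
  z = (0 - (-2)·-0.431 - (2)·0.914) / (6) = -0.448
Change: (0.569, 0.081, 0.163) → max |·| = 0.569

0.569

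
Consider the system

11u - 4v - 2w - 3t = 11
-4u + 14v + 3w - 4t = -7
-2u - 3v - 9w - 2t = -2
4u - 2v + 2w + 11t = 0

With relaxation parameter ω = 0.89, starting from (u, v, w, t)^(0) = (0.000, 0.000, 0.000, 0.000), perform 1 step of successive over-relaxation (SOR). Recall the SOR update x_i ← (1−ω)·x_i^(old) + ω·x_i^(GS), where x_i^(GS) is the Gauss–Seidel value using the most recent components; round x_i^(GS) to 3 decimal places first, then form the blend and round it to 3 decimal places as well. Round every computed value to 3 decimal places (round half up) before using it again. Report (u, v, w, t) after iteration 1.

Iteration 1:
  u: GS value = (11 - (-4)·0.000 - (-2)·0.000 - (-3)·0.000) / (11) = 1.000;  u ← (1−ω)·0.000 + ω·1.000 = 0.890
  v: GS value = (-7 - (-4)·0.890 - (3)·0.000 - (-4)·0.000) / (14) = -0.246;  v ← (1−ω)·0.000 + ω·-0.246 = -0.219
  w: GS value = (-2 - (-2)·0.890 - (-3)·-0.219 - (-2)·0.000) / (-9) = 0.097;  w ← (1−ω)·0.000 + ω·0.097 = 0.086
  t: GS value = (0 - (4)·0.890 - (-2)·-0.219 - (2)·0.086) / (11) = -0.379;  t ← (1−ω)·0.000 + ω·-0.379 = -0.337

(0.890, -0.219, 0.086, -0.337)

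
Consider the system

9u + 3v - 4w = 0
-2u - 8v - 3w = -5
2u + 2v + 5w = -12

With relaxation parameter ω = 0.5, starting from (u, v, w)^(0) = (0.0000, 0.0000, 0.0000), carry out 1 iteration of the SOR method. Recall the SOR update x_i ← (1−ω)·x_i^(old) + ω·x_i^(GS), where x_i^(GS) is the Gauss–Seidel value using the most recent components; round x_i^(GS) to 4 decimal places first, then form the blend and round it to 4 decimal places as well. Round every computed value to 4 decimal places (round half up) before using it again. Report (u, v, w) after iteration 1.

Iteration 1:
  u: GS value = (0 - (3)·0.0000 - (-4)·0.0000) / (9) = 0.0000;  u ← (1−ω)·0.0000 + ω·0.0000 = 0.0000
  v: GS value = (-5 - (-2)·0.0000 - (-3)·0.0000) / (-8) = 0.6250;  v ← (1−ω)·0.0000 + ω·0.6250 = 0.3125
  w: GS value = (-12 - (2)·0.0000 - (2)·0.3125) / (5) = -2.5250;  w ← (1−ω)·0.0000 + ω·-2.5250 = -1.2625

(0.0000, 0.3125, -1.2625)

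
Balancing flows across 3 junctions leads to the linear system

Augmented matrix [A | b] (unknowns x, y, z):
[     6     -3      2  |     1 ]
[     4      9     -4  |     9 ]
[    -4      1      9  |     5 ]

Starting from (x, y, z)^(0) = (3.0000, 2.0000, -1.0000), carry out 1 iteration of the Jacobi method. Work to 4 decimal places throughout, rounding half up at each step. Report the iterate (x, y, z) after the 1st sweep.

Iteration 1:
  x = (1 - (-3)·2.0000 - (2)·-1.0000) / (6) = 1.5000
  y = (9 - (4)·3.0000 - (-4)·-1.0000) / (9) = -0.7778
  z = (5 - (-4)·3.0000 - (1)·2.0000) / (9) = 1.6667

(1.5000, -0.7778, 1.6667)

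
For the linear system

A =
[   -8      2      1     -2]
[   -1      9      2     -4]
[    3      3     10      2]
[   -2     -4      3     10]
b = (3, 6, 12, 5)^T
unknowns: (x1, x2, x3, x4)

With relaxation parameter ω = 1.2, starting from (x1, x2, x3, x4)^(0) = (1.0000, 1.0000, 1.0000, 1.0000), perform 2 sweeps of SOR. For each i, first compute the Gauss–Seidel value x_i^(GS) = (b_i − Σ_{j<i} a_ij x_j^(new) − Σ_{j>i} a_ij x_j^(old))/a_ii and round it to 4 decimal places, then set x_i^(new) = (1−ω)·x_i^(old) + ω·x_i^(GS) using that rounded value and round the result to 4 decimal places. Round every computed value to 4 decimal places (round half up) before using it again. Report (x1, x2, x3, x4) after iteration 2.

(-0.0790, 0.5745, 1.0010, 0.4279)

Iteration 1:
  x1: GS value = (3 - (2)·1.0000 - (1)·1.0000 - (-2)·1.0000) / (-8) = -0.2500;  x1 ← (1−ω)·1.0000 + ω·-0.2500 = -0.5000
  x2: GS value = (6 - (-1)·-0.5000 - (2)·1.0000 - (-4)·1.0000) / (9) = 0.8333;  x2 ← (1−ω)·1.0000 + ω·0.8333 = 0.8000
  x3: GS value = (12 - (3)·-0.5000 - (3)·0.8000 - (2)·1.0000) / (10) = 0.9100;  x3 ← (1−ω)·1.0000 + ω·0.9100 = 0.8920
  x4: GS value = (5 - (-2)·-0.5000 - (-4)·0.8000 - (3)·0.8920) / (10) = 0.4524;  x4 ← (1−ω)·1.0000 + ω·0.4524 = 0.3429
Iteration 2:
  x1: GS value = (3 - (2)·0.8000 - (1)·0.8920 - (-2)·0.3429) / (-8) = -0.1492;  x1 ← (1−ω)·-0.5000 + ω·-0.1492 = -0.0790
  x2: GS value = (6 - (-1)·-0.0790 - (2)·0.8920 - (-4)·0.3429) / (9) = 0.6121;  x2 ← (1−ω)·0.8000 + ω·0.6121 = 0.5745
  x3: GS value = (12 - (3)·-0.0790 - (3)·0.5745 - (2)·0.3429) / (10) = 0.9828;  x3 ← (1−ω)·0.8920 + ω·0.9828 = 1.0010
  x4: GS value = (5 - (-2)·-0.0790 - (-4)·0.5745 - (3)·1.0010) / (10) = 0.4137;  x4 ← (1−ω)·0.3429 + ω·0.4137 = 0.4279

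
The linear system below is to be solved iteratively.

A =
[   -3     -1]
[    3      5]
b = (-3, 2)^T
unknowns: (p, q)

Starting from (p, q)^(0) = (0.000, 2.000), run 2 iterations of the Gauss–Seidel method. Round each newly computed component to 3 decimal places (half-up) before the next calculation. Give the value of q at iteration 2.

Iteration 1:
  p = (-3 - (-1)·2.000) / (-3) = 0.333
  q = (2 - (3)·0.333) / (5) = 0.200
Iteration 2:
  p = (-3 - (-1)·0.200) / (-3) = 0.933
  q = (2 - (3)·0.933) / (5) = -0.160

-0.160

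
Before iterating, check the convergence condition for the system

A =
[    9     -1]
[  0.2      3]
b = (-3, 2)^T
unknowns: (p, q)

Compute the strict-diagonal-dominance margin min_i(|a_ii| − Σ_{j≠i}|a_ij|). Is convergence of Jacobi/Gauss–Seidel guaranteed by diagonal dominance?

row 1: |9| − (1) = 8
row 2: |3| − (0.2) = 2.8
minimum over rows = 2.8 → strictly diagonally dominant (convergence guaranteed)

2.8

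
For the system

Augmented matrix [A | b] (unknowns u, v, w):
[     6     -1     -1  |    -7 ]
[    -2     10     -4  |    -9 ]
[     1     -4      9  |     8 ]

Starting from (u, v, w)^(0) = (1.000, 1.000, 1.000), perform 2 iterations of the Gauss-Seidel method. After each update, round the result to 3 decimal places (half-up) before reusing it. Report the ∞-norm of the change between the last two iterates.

0.331

Iteration 1:
  u = (-7 - (-1)·1.000 - (-1)·1.000) / (6) = -0.833
  v = (-9 - (-2)·-0.833 - (-4)·1.000) / (10) = -0.667
  w = (8 - (1)·-0.833 - (-4)·-0.667) / (9) = 0.685
Iteration 2:
  u = (-7 - (-1)·-0.667 - (-1)·0.685) / (6) = -1.164
  v = (-9 - (-2)·-1.164 - (-4)·0.685) / (10) = -0.859
  w = (8 - (1)·-1.164 - (-4)·-0.859) / (9) = 0.636
Change: (-0.331, -0.192, -0.049) → max |·| = 0.331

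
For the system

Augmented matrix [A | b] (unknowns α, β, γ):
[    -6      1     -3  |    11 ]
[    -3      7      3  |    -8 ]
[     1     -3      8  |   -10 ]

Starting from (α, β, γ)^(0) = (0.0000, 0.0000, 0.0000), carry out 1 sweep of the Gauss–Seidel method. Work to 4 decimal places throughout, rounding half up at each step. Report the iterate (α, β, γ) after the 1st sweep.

(-1.8333, -1.9286, -1.7441)

Iteration 1:
  α = (11 - (1)·0.0000 - (-3)·0.0000) / (-6) = -1.8333
  β = (-8 - (-3)·-1.8333 - (3)·0.0000) / (7) = -1.9286
  γ = (-10 - (1)·-1.8333 - (-3)·-1.9286) / (8) = -1.7441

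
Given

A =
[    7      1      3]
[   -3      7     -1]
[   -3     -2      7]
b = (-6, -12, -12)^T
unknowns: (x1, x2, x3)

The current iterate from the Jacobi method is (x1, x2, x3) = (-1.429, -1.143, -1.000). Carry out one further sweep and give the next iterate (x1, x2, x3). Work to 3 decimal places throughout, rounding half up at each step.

(-0.265, -2.470, -2.653)

One sweep:
  x1 = (-6 - (1)·-1.143 - (3)·-1.000) / (7) = -0.265
  x2 = (-12 - (-3)·-1.429 - (-1)·-1.000) / (7) = -2.470
  x3 = (-12 - (-3)·-1.429 - (-2)·-1.143) / (7) = -2.653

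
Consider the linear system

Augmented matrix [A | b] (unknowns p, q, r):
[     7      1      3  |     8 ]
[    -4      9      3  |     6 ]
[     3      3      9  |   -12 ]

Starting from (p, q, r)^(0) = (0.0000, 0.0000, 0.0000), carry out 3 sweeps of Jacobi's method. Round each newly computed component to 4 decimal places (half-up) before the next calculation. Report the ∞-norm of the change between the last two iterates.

Iteration 1:
  p = (8 - (1)·0.0000 - (3)·0.0000) / (7) = 1.1429
  q = (6 - (-4)·0.0000 - (3)·0.0000) / (9) = 0.6667
  r = (-12 - (3)·0.0000 - (3)·0.0000) / (9) = -1.3333
Iteration 2:
  p = (8 - (1)·0.6667 - (3)·-1.3333) / (7) = 1.6190
  q = (6 - (-4)·1.1429 - (3)·-1.3333) / (9) = 1.6191
  r = (-12 - (3)·1.1429 - (3)·0.6667) / (9) = -1.9365
Iteration 3:
  p = (8 - (1)·1.6191 - (3)·-1.9365) / (7) = 1.7415
  q = (6 - (-4)·1.6190 - (3)·-1.9365) / (9) = 2.0317
  r = (-12 - (3)·1.6190 - (3)·1.6191) / (9) = -2.4127
Change: (0.1225, 0.4126, -0.4762) → max |·| = 0.4762

0.4762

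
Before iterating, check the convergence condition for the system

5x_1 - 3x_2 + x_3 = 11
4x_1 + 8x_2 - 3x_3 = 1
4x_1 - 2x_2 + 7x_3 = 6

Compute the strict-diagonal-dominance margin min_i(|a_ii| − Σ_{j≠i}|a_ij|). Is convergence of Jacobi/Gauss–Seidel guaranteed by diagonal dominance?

row 1: |5| − (3+1) = 1
row 2: |8| − (4+3) = 1
row 3: |7| − (4+2) = 1
minimum over rows = 1 → strictly diagonally dominant (convergence guaranteed)

1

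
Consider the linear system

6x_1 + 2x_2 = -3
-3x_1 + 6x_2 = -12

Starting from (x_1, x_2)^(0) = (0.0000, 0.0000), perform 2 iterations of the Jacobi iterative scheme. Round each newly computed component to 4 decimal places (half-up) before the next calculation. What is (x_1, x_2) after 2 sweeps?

(0.1667, -2.2500)

Iteration 1:
  x_1 = (-3 - (2)·0.0000) / (6) = -0.5000
  x_2 = (-12 - (-3)·0.0000) / (6) = -2.0000
Iteration 2:
  x_1 = (-3 - (2)·-2.0000) / (6) = 0.1667
  x_2 = (-12 - (-3)·-0.5000) / (6) = -2.2500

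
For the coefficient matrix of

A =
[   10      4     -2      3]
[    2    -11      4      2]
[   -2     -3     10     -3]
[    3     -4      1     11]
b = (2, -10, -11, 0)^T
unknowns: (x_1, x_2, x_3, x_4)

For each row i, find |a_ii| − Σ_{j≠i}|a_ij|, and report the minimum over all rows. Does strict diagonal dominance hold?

1

row 1: |10| − (4+2+3) = 1
row 2: |-11| − (2+4+2) = 3
row 3: |10| − (2+3+3) = 2
row 4: |11| − (3+4+1) = 3
minimum over rows = 1 → strictly diagonally dominant (convergence guaranteed)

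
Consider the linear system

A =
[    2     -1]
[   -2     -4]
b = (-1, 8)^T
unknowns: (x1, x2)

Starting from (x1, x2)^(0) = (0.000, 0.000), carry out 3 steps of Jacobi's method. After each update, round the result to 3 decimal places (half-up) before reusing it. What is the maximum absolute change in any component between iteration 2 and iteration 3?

0.500

Iteration 1:
  x1 = (-1 - (-1)·0.000) / (2) = -0.500
  x2 = (8 - (-2)·0.000) / (-4) = -2.000
Iteration 2:
  x1 = (-1 - (-1)·-2.000) / (2) = -1.500
  x2 = (8 - (-2)·-0.500) / (-4) = -1.750
Iteration 3:
  x1 = (-1 - (-1)·-1.750) / (2) = -1.375
  x2 = (8 - (-2)·-1.500) / (-4) = -1.250
Change: (0.125, 0.500) → max |·| = 0.500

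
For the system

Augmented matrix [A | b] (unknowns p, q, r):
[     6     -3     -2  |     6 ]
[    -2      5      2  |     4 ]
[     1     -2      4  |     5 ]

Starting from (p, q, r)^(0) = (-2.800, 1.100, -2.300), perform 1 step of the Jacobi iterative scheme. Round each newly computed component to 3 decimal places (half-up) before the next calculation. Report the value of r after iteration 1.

2.500

Iteration 1:
  p = (6 - (-3)·1.100 - (-2)·-2.300) / (6) = 0.783
  q = (4 - (-2)·-2.800 - (2)·-2.300) / (5) = 0.600
  r = (5 - (1)·-2.800 - (-2)·1.100) / (4) = 2.500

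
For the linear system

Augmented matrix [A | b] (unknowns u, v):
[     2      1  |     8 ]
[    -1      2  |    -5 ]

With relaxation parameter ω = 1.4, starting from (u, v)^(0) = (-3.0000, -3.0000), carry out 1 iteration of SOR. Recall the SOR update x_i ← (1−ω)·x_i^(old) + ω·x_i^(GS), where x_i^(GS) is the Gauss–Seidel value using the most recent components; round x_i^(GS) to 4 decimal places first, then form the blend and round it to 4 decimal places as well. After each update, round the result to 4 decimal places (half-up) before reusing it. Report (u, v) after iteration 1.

(8.9000, 3.9300)

Iteration 1:
  u: GS value = (8 - (1)·-3.0000) / (2) = 5.5000;  u ← (1−ω)·-3.0000 + ω·5.5000 = 8.9000
  v: GS value = (-5 - (-1)·8.9000) / (2) = 1.9500;  v ← (1−ω)·-3.0000 + ω·1.9500 = 3.9300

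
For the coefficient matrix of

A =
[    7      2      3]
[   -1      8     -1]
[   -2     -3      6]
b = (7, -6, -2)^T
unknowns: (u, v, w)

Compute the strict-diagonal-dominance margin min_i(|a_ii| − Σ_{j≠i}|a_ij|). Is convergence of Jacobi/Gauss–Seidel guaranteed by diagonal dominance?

row 1: |7| − (2+3) = 2
row 2: |8| − (1+1) = 6
row 3: |6| − (2+3) = 1
minimum over rows = 1 → strictly diagonally dominant (convergence guaranteed)

1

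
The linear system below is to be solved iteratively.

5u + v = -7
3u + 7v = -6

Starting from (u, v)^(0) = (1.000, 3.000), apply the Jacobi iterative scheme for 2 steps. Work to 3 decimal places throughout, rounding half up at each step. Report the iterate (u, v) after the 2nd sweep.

Iteration 1:
  u = (-7 - (1)·3.000) / (5) = -2.000
  v = (-6 - (3)·1.000) / (7) = -1.286
Iteration 2:
  u = (-7 - (1)·-1.286) / (5) = -1.143
  v = (-6 - (3)·-2.000) / (7) = 0.000

(-1.143, 0.000)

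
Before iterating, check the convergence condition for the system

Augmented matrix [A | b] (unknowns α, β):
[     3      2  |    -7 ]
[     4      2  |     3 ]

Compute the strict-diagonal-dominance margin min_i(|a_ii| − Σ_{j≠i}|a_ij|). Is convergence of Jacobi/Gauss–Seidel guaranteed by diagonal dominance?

row 1: |3| − (2) = 1
row 2: |2| − (4) = -2
minimum over rows = -2 → not strictly diagonally dominant

-2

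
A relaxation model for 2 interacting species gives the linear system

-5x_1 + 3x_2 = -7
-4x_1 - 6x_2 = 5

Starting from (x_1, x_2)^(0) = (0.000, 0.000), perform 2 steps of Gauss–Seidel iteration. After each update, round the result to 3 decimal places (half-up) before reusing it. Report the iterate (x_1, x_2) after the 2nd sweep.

(0.340, -1.060)

Iteration 1:
  x_1 = (-7 - (3)·0.000) / (-5) = 1.400
  x_2 = (5 - (-4)·1.400) / (-6) = -1.767
Iteration 2:
  x_1 = (-7 - (3)·-1.767) / (-5) = 0.340
  x_2 = (5 - (-4)·0.340) / (-6) = -1.060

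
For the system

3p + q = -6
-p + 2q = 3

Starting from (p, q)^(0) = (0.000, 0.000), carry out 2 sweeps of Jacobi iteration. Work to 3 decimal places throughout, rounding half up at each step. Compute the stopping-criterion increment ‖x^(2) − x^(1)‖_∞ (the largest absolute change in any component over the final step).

Iteration 1:
  p = (-6 - (1)·0.000) / (3) = -2.000
  q = (3 - (-1)·0.000) / (2) = 1.500
Iteration 2:
  p = (-6 - (1)·1.500) / (3) = -2.500
  q = (3 - (-1)·-2.000) / (2) = 0.500
Change: (-0.500, -1.000) → max |·| = 1.000

1.000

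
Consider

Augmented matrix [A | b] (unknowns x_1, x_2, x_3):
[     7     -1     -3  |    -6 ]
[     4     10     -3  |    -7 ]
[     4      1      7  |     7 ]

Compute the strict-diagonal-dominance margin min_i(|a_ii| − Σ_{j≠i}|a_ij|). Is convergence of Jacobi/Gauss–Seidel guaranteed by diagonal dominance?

row 1: |7| − (1+3) = 3
row 2: |10| − (4+3) = 3
row 3: |7| − (4+1) = 2
minimum over rows = 2 → strictly diagonally dominant (convergence guaranteed)

2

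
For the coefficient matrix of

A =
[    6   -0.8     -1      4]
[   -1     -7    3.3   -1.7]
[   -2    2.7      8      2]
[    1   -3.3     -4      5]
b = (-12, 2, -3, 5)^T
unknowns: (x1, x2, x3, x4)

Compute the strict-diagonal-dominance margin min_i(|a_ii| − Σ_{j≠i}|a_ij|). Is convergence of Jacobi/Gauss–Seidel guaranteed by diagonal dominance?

-3.3

row 1: |6| − (0.8+1+4) = 0.2
row 2: |-7| − (1+3.3+1.7) = 1
row 3: |8| − (2+2.7+2) = 1.3
row 4: |5| − (1+3.3+4) = -3.3
minimum over rows = -3.3 → not strictly diagonally dominant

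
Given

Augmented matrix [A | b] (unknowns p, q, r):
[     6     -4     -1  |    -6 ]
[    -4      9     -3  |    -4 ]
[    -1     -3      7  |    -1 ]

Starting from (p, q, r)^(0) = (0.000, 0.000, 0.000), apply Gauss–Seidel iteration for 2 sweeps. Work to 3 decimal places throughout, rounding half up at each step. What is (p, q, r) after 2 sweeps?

Iteration 1:
  p = (-6 - (-4)·0.000 - (-1)·0.000) / (6) = -1.000
  q = (-4 - (-4)·-1.000 - (-3)·0.000) / (9) = -0.889
  r = (-1 - (-1)·-1.000 - (-3)·-0.889) / (7) = -0.667
Iteration 2:
  p = (-6 - (-4)·-0.889 - (-1)·-0.667) / (6) = -1.704
  q = (-4 - (-4)·-1.704 - (-3)·-0.667) / (9) = -1.424
  r = (-1 - (-1)·-1.704 - (-3)·-1.424) / (7) = -0.997

(-1.704, -1.424, -0.997)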